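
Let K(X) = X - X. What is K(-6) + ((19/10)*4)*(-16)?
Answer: -608/5 ≈ -121.60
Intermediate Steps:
K(X) = 0
K(-6) + ((19/10)*4)*(-16) = 0 + ((19/10)*4)*(-16) = 0 + (38/5)*(-16) = 0 - 608/5 = -608/5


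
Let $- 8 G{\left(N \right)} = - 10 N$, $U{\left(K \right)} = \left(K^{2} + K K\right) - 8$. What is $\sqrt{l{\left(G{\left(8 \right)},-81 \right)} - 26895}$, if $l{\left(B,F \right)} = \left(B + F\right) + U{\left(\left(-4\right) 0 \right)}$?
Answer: $i \sqrt{26974} \approx 164.24 i$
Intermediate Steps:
$U{\left(K \right)} = -8 + 2 K^{2}$ ($U{\left(K \right)} = \left(K^{2} + K^{2}\right) - 8 = 2 K^{2} - 8 = -8 + 2 K^{2}$)
$G{\left(N \right)} = \frac{5 N}{4}$ ($G{\left(N \right)} = - \frac{\left(-10\right) N}{8} = \frac{5 N}{4}$)
$l{\left(B,F \right)} = -8 + B + F$ ($l{\left(B,F \right)} = \left(B + F\right) - \left(8 - 2 \left(\left(-4\right) 0\right)^{2}\right) = \left(B + F\right) - \left(8 - 2 \cdot 0^{2}\right) = \left(B + F\right) + \left(-8 + 2 \cdot 0\right) = \left(B + F\right) + \left(-8 + 0\right) = \left(B + F\right) - 8 = -8 + B + F$)
$\sqrt{l{\left(G{\left(8 \right)},-81 \right)} - 26895} = \sqrt{\left(-8 + \frac{5}{4} \cdot 8 - 81\right) - 26895} = \sqrt{\left(-8 + 10 - 81\right) - 26895} = \sqrt{-79 - 26895} = \sqrt{-26974} = i \sqrt{26974}$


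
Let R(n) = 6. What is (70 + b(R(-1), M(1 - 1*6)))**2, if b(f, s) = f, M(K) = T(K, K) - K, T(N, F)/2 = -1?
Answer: 5776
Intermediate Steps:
T(N, F) = -2 (T(N, F) = 2*(-1) = -2)
M(K) = -2 - K
(70 + b(R(-1), M(1 - 1*6)))**2 = (70 + 6)**2 = 76**2 = 5776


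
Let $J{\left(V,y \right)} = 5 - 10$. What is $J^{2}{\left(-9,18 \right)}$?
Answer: $25$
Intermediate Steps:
$J{\left(V,y \right)} = -5$ ($J{\left(V,y \right)} = 5 - 10 = -5$)
$J^{2}{\left(-9,18 \right)} = \left(-5\right)^{2} = 25$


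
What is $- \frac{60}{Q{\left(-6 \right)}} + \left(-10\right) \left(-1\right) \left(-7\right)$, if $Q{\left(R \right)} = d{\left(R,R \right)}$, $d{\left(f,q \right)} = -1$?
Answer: $-10$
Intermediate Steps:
$Q{\left(R \right)} = -1$
$- \frac{60}{Q{\left(-6 \right)}} + \left(-10\right) \left(-1\right) \left(-7\right) = - \frac{60}{-1} + \left(-10\right) \left(-1\right) \left(-7\right) = \left(-60\right) \left(-1\right) + 10 \left(-7\right) = 60 - 70 = -10$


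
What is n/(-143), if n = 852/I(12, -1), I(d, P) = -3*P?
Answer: -284/143 ≈ -1.9860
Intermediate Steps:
n = 284 (n = 852/((-3*(-1))) = 852/3 = 852*(⅓) = 284)
n/(-143) = 284/(-143) = 284*(-1/143) = -284/143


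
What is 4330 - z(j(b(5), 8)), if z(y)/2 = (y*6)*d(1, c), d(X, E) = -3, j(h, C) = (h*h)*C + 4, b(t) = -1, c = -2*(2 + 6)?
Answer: 4762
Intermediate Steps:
c = -16 (c = -2*8 = -16)
j(h, C) = 4 + C*h² (j(h, C) = h²*C + 4 = C*h² + 4 = 4 + C*h²)
z(y) = -36*y (z(y) = 2*((y*6)*(-3)) = 2*((6*y)*(-3)) = 2*(-18*y) = -36*y)
4330 - z(j(b(5), 8)) = 4330 - (-36)*(4 + 8*(-1)²) = 4330 - (-36)*(4 + 8*1) = 4330 - (-36)*(4 + 8) = 4330 - (-36)*12 = 4330 - 1*(-432) = 4330 + 432 = 4762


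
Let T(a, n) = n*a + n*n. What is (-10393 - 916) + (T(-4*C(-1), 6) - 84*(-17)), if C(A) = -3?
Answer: -9773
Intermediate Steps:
T(a, n) = n**2 + a*n (T(a, n) = a*n + n**2 = n**2 + a*n)
(-10393 - 916) + (T(-4*C(-1), 6) - 84*(-17)) = (-10393 - 916) + (6*(-4*(-3) + 6) - 84*(-17)) = -11309 + (6*(12 + 6) + 1428) = -11309 + (6*18 + 1428) = -11309 + (108 + 1428) = -11309 + 1536 = -9773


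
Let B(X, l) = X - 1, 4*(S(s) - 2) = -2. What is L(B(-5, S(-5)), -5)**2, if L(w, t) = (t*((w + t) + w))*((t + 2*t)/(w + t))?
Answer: 1625625/121 ≈ 13435.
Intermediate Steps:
S(s) = 3/2 (S(s) = 2 + (1/4)*(-2) = 2 - 1/2 = 3/2)
B(X, l) = -1 + X
L(w, t) = 3*t**2*(t + 2*w)/(t + w) (L(w, t) = (t*((t + w) + w))*((3*t)/(t + w)) = (t*(t + 2*w))*(3*t/(t + w)) = 3*t**2*(t + 2*w)/(t + w))
L(B(-5, S(-5)), -5)**2 = (3*(-5)**2*(-5 + 2*(-1 - 5))/(-5 + (-1 - 5)))**2 = (3*25*(-5 + 2*(-6))/(-5 - 6))**2 = (3*25*(-5 - 12)/(-11))**2 = (3*25*(-1/11)*(-17))**2 = (1275/11)**2 = 1625625/121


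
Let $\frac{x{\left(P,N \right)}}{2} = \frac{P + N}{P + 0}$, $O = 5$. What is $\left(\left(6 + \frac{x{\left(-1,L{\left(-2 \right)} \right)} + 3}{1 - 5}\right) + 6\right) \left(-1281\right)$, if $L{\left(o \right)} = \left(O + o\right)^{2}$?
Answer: $- \frac{78141}{4} \approx -19535.0$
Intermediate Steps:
$L{\left(o \right)} = \left(5 + o\right)^{2}$
$x{\left(P,N \right)} = \frac{2 \left(N + P\right)}{P}$ ($x{\left(P,N \right)} = 2 \frac{P + N}{P + 0} = 2 \frac{N + P}{P} = \frac{2 \left(N + P\right)}{P}$)
$\left(\left(6 + \frac{x{\left(-1,L{\left(-2 \right)} \right)} + 3}{1 - 5}\right) + 6\right) \left(-1281\right) = \left(\left(6 + \frac{\left(2 + \frac{2 \left(5 - 2\right)^{2}}{-1}\right) + 3}{1 - 5}\right) + 6\right) \left(-1281\right) = \left(\left(6 + \frac{\left(2 + 2 \cdot 3^{2} \left(-1\right)\right) + 3}{-4}\right) + 6\right) \left(-1281\right) = \left(\left(6 + \left(\left(2 + 2 \cdot 9 \left(-1\right)\right) + 3\right) \left(- \frac{1}{4}\right)\right) + 6\right) \left(-1281\right) = \left(\left(6 + \left(\left(2 - 18\right) + 3\right) \left(- \frac{1}{4}\right)\right) + 6\right) \left(-1281\right) = \left(\left(6 + \left(-16 + 3\right) \left(- \frac{1}{4}\right)\right) + 6\right) \left(-1281\right) = \left(\left(6 - - \frac{13}{4}\right) + 6\right) \left(-1281\right) = \left(\left(6 + \frac{13}{4}\right) + 6\right) \left(-1281\right) = \left(\frac{37}{4} + 6\right) \left(-1281\right) = \frac{61}{4} \left(-1281\right) = - \frac{78141}{4}$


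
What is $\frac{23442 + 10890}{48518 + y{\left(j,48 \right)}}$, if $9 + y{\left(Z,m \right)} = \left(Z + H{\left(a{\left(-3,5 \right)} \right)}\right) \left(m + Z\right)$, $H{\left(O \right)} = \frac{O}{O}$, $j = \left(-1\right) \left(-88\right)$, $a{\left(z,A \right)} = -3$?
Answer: $\frac{34332}{60613} \approx 0.56641$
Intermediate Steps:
$j = 88$
$H{\left(O \right)} = 1$
$y{\left(Z,m \right)} = -9 + \left(1 + Z\right) \left(Z + m\right)$ ($y{\left(Z,m \right)} = -9 + \left(Z + 1\right) \left(m + Z\right) = -9 + \left(1 + Z\right) \left(Z + m\right)$)
$\frac{23442 + 10890}{48518 + y{\left(j,48 \right)}} = \frac{23442 + 10890}{48518 + \left(-9 + 88 + 48 + 88^{2} + 88 \cdot 48\right)} = \frac{34332}{48518 + \left(-9 + 88 + 48 + 7744 + 4224\right)} = \frac{34332}{48518 + 12095} = \frac{34332}{60613}$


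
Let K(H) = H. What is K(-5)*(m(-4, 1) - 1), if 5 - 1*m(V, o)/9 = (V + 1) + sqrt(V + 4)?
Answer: -355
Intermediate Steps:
m(V, o) = 36 - 9*V - 9*sqrt(4 + V) (m(V, o) = 45 - 9*((V + 1) + sqrt(V + 4)) = 45 - 9*((1 + V) + sqrt(4 + V)) = 45 - 9*(1 + V + sqrt(4 + V)) = 45 + (-9 - 9*V - 9*sqrt(4 + V)) = 36 - 9*V - 9*sqrt(4 + V))
K(-5)*(m(-4, 1) - 1) = -5*((36 - 9*(-4) - 9*sqrt(4 - 4)) - 1) = -5*((36 + 36 - 9*sqrt(0)) - 1) = -5*((36 + 36 - 9*0) - 1) = -5*((36 + 36 + 0) - 1) = -5*(72 - 1) = -5*71 = -355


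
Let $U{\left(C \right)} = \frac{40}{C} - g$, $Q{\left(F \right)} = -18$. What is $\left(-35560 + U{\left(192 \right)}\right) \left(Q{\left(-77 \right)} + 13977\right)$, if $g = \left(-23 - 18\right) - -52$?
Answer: $- \frac{3972261447}{8} \approx -4.9653 \cdot 10^{8}$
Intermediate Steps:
$g = 11$ ($g = \left(-23 - 18\right) + 52 = -41 + 52 = 11$)
$U{\left(C \right)} = -11 + \frac{40}{C}$ ($U{\left(C \right)} = \frac{40}{C} - 11 = -11 + \frac{40}{C}$)
$\left(-35560 + U{\left(192 \right)}\right) \left(Q{\left(-77 \right)} + 13977\right) = \left(-35560 - \left(11 - \frac{40}{192}\right)\right) \left(-18 + 13977\right) = \left(-35560 + \left(-11 + 40 \cdot \frac{1}{192}\right)\right) 13959 = \left(-35560 + \left(-11 + \frac{5}{24}\right)\right) 13959 = \left(-35560 - \frac{259}{24}\right) 13959 = \left(- \frac{853699}{24}\right) 13959 = - \frac{3972261447}{8}$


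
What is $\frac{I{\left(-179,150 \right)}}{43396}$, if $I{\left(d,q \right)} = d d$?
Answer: $\frac{32041}{43396} \approx 0.73834$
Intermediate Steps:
$I{\left(d,q \right)} = d^{2}$
$\frac{I{\left(-179,150 \right)}}{43396} = \frac{\left(-179\right)^{2}}{43396} = 32041 \cdot \frac{1}{43396} = \frac{32041}{43396}$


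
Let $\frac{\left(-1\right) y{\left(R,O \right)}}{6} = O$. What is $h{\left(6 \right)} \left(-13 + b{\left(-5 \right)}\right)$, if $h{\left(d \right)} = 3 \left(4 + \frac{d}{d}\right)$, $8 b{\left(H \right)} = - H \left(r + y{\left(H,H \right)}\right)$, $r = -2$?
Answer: $\frac{135}{2} \approx 67.5$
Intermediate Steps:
$y{\left(R,O \right)} = - 6 O$
$b{\left(H \right)} = - \frac{H \left(-2 - 6 H\right)}{8}$ ($b{\left(H \right)} = \frac{\left(-1\right) H \left(-2 - 6 H\right)}{8} = - \frac{H \left(-2 - 6 H\right)}{8}$)
$h{\left(d \right)} = 15$ ($h{\left(d \right)} = 3 \left(4 + 1\right) = 3 \cdot 5 = 15$)
$h{\left(6 \right)} \left(-13 + b{\left(-5 \right)}\right) = 15 \left(-13 + \frac{1}{4} \left(-5\right) \left(1 + 3 \left(-5\right)\right)\right) = 15 \left(-13 + \frac{1}{4} \left(-5\right) \left(1 - 15\right)\right) = 15 \left(-13 + \frac{1}{4} \left(-5\right) \left(-14\right)\right) = 15 \left(-13 + \frac{35}{2}\right) = 15 \cdot \frac{9}{2} = \frac{135}{2}$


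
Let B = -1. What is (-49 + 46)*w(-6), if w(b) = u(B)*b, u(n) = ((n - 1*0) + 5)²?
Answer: 288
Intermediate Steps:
u(n) = (5 + n)² (u(n) = ((n + 0) + 5)² = (n + 5)² = (5 + n)²)
w(b) = 16*b (w(b) = (5 - 1)²*b = 4²*b = 16*b)
(-49 + 46)*w(-6) = (-49 + 46)*(16*(-6)) = -3*(-96) = 288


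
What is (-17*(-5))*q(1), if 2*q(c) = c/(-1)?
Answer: -85/2 ≈ -42.500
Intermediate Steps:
q(c) = -c/2 (q(c) = (c/(-1))/2 = (c*(-1))/2 = (-c)/2 = -c/2)
(-17*(-5))*q(1) = (-17*(-5))*(-½*1) = 85*(-½) = -85/2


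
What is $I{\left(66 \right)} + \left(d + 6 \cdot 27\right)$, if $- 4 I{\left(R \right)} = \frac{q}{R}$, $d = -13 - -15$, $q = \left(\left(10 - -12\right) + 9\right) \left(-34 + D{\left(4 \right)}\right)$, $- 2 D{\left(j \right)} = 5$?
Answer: $\frac{88855}{528} \approx 168.29$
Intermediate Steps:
$D{\left(j \right)} = - \frac{5}{2}$ ($D{\left(j \right)} = \left(- \frac{1}{2}\right) 5 = - \frac{5}{2}$)
$q = - \frac{2263}{2}$ ($q = \left(\left(10 - -12\right) + 9\right) \left(-34 - \frac{5}{2}\right) = \left(\left(10 + 12\right) + 9\right) \left(- \frac{73}{2}\right) = \left(22 + 9\right) \left(- \frac{73}{2}\right) = 31 \left(- \frac{73}{2}\right) = - \frac{2263}{2} \approx -1131.5$)
$d = 2$ ($d = -13 + 15 = 2$)
$I{\left(R \right)} = \frac{2263}{8 R}$ ($I{\left(R \right)} = - \frac{\left(- \frac{2263}{2}\right) \frac{1}{R}}{4} = \frac{2263}{8 R}$)
$I{\left(66 \right)} + \left(d + 6 \cdot 27\right) = \frac{2263}{8 \cdot 66} + \left(2 + 6 \cdot 27\right) = \frac{2263}{8} \cdot \frac{1}{66} + \left(2 + 162\right) = \frac{2263}{528} + 164 = \frac{88855}{528}$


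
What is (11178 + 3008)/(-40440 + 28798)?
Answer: -7093/5821 ≈ -1.2185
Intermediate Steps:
(11178 + 3008)/(-40440 + 28798) = 14186/(-11642) = 14186*(-1/11642) = -7093/5821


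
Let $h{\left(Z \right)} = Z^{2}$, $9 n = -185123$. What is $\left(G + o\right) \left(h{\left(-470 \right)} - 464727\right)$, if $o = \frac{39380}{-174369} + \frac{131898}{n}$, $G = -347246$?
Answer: $\frac{2733109336022592052400}{32279712387} \approx 8.467 \cdot 10^{10}$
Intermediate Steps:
$n = - \frac{185123}{9}$ ($n = \frac{1}{9} \left(-185123\right) = - \frac{185123}{9} \approx -20569.0$)
$o = - \frac{214280444998}{32279712387}$ ($o = \frac{39380}{-174369} + \frac{131898}{- \frac{185123}{9}} = 39380 \left(- \frac{1}{174369}\right) + 131898 \left(- \frac{9}{185123}\right) = - \frac{39380}{174369} - \frac{1187082}{185123} = - \frac{214280444998}{32279712387} \approx -6.6382$)
$\left(G + o\right) \left(h{\left(-470 \right)} - 464727\right) = \left(-347246 - \frac{214280444998}{32279712387}\right) \left(\left(-470\right)^{2} - 464727\right) = - \frac{11209215287981200 \left(220900 - 464727\right)}{32279712387} = \left(- \frac{11209215287981200}{32279712387}\right) \left(-243827\right) = \frac{2733109336022592052400}{32279712387}$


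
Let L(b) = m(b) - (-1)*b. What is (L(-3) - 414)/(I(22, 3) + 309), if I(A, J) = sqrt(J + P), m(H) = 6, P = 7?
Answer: -126999/95471 + 411*sqrt(10)/95471 ≈ -1.3166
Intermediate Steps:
L(b) = 6 + b (L(b) = 6 - (-1)*b = 6 + b)
I(A, J) = sqrt(7 + J) (I(A, J) = sqrt(J + 7) = sqrt(7 + J))
(L(-3) - 414)/(I(22, 3) + 309) = ((6 - 3) - 414)/(sqrt(7 + 3) + 309) = (3 - 414)/(sqrt(10) + 309) = -411/(309 + sqrt(10))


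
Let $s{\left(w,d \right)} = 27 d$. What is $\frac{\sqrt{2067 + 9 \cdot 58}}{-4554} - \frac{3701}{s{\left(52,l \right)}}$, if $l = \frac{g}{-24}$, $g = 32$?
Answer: $\frac{3701}{36} - \frac{\sqrt{2589}}{4554} \approx 102.79$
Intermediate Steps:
$l = - \frac{4}{3}$ ($l = \frac{32}{-24} = 32 \left(- \frac{1}{24}\right) = - \frac{4}{3} \approx -1.3333$)
$\frac{\sqrt{2067 + 9 \cdot 58}}{-4554} - \frac{3701}{s{\left(52,l \right)}} = \frac{\sqrt{2067 + 9 \cdot 58}}{-4554} - \frac{3701}{27 \left(- \frac{4}{3}\right)} = \sqrt{2067 + 522} \left(- \frac{1}{4554}\right) - \frac{3701}{-36} = \sqrt{2589} \left(- \frac{1}{4554}\right) - - \frac{3701}{36} = - \frac{\sqrt{2589}}{4554} + \frac{3701}{36} = \frac{3701}{36} - \frac{\sqrt{2589}}{4554}$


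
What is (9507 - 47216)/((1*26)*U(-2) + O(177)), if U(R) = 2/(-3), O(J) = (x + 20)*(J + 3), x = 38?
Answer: -113127/31268 ≈ -3.6180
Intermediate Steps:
O(J) = 174 + 58*J (O(J) = (38 + 20)*(J + 3) = 58*(3 + J) = 174 + 58*J)
U(R) = -⅔ (U(R) = 2*(-⅓) = -⅔)
(9507 - 47216)/((1*26)*U(-2) + O(177)) = (9507 - 47216)/((1*26)*(-⅔) + (174 + 58*177)) = -37709/(26*(-⅔) + (174 + 10266)) = -37709/(-52/3 + 10440) = -37709/31268/3 = -37709*3/31268 = -113127/31268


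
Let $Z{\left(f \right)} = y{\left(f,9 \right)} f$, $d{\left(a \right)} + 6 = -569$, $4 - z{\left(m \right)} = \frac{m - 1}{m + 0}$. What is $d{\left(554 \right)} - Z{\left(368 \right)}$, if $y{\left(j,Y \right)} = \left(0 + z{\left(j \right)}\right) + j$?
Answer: $-137104$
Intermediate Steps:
$z{\left(m \right)} = 4 - \frac{-1 + m}{m}$ ($z{\left(m \right)} = 4 - \frac{m - 1}{m + 0} = 4 - \frac{-1 + m}{m}$)
$y{\left(j,Y \right)} = 3 + j + \frac{1}{j}$ ($y{\left(j,Y \right)} = \left(0 + \left(3 + \frac{1}{j}\right)\right) + j = \left(3 + \frac{1}{j}\right) + j = 3 + j + \frac{1}{j}$)
$d{\left(a \right)} = -575$ ($d{\left(a \right)} = -6 - 569 = -575$)
$Z{\left(f \right)} = f \left(3 + f + \frac{1}{f}\right)$ ($Z{\left(f \right)} = \left(3 + f + \frac{1}{f}\right) f = f \left(3 + f + \frac{1}{f}\right)$)
$d{\left(554 \right)} - Z{\left(368 \right)} = -575 - \left(1 + 368^{2} + 3 \cdot 368\right) = -575 - \left(1 + 135424 + 1104\right) = -575 - 136529 = -137104$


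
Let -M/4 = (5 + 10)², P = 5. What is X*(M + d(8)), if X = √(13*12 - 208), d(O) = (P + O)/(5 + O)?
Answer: -1798*I*√13 ≈ -6482.8*I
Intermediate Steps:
d(O) = 1 (d(O) = (5 + O)/(5 + O) = 1)
M = -900 (M = -4*(5 + 10)² = -4*15² = -4*225 = -900)
X = 2*I*√13 (X = √(156 - 208) = √(-52) = 2*I*√13 ≈ 7.2111*I)
X*(M + d(8)) = (2*I*√13)*(-900 + 1) = (2*I*√13)*(-899) = -1798*I*√13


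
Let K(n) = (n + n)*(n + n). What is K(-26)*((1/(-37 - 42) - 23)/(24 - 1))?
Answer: -4915872/1817 ≈ -2705.5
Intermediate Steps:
K(n) = 4*n**2 (K(n) = (2*n)*(2*n) = 4*n**2)
K(-26)*((1/(-37 - 42) - 23)/(24 - 1)) = (4*(-26)**2)*((1/(-37 - 42) - 23)/(24 - 1)) = (4*676)*((1/(-79) - 23)/23) = 2704*((-1/79 - 23)*(1/23)) = 2704*(-1818/79*1/23) = 2704*(-1818/1817) = -4915872/1817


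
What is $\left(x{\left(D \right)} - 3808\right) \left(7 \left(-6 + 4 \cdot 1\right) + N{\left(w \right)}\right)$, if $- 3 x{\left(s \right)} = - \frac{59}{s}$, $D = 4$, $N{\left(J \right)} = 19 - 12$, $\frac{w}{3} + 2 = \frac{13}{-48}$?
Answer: $\frac{319459}{12} \approx 26622.0$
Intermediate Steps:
$w = - \frac{109}{16}$ ($w = -6 + 3 \frac{13}{-48} = -6 + 3 \cdot 13 \left(- \frac{1}{48}\right) = -6 + 3 \left(- \frac{13}{48}\right) = -6 - \frac{13}{16} = - \frac{109}{16} \approx -6.8125$)
$N{\left(J \right)} = 7$
$x{\left(s \right)} = \frac{59}{3 s}$ ($x{\left(s \right)} = - \frac{\left(-59\right) \frac{1}{s}}{3} = \frac{59}{3 s}$)
$\left(x{\left(D \right)} - 3808\right) \left(7 \left(-6 + 4 \cdot 1\right) + N{\left(w \right)}\right) = \left(\frac{59}{3 \cdot 4} - 3808\right) \left(7 \left(-6 + 4 \cdot 1\right) + 7\right) = \left(\frac{59}{3} \cdot \frac{1}{4} - 3808\right) \left(7 \left(-6 + 4\right) + 7\right) = \left(\frac{59}{12} - 3808\right) \left(7 \left(-2\right) + 7\right) = - \frac{45637 \left(-14 + 7\right)}{12} = \left(- \frac{45637}{12}\right) \left(-7\right) = \frac{319459}{12}$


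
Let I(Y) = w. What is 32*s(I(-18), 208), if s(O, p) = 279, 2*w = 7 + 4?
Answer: 8928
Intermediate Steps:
w = 11/2 (w = (7 + 4)/2 = (1/2)*11 = 11/2 ≈ 5.5000)
I(Y) = 11/2
32*s(I(-18), 208) = 32*279 = 8928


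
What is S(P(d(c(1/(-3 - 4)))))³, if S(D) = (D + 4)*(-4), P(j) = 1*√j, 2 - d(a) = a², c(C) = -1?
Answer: -8000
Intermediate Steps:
d(a) = 2 - a²
P(j) = √j
S(D) = -16 - 4*D (S(D) = (4 + D)*(-4) = -16 - 4*D)
S(P(d(c(1/(-3 - 4)))))³ = (-16 - 4*√(2 - 1*(-1)²))³ = (-16 - 4*√(2 - 1*1))³ = (-16 - 4*√(2 - 1))³ = (-16 - 4*√1)³ = (-16 - 4*1)³ = (-16 - 4)³ = (-20)³ = -8000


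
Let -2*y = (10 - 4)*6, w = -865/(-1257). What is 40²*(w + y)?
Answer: -34817600/1257 ≈ -27699.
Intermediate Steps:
w = 865/1257 (w = -865*(-1/1257) = 865/1257 ≈ 0.68815)
y = -18 (y = -(10 - 4)*6/2 = -3*6 = -½*36 = -18)
40²*(w + y) = 40²*(865/1257 - 18) = 1600*(-21761/1257) = -34817600/1257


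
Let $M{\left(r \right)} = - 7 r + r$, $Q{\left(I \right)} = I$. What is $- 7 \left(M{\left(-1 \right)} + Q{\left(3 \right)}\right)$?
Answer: $-63$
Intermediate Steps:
$M{\left(r \right)} = - 6 r$
$- 7 \left(M{\left(-1 \right)} + Q{\left(3 \right)}\right) = - 7 \left(\left(-6\right) \left(-1\right) + 3\right) = - 7 \left(6 + 3\right) = \left(-7\right) 9 = -63$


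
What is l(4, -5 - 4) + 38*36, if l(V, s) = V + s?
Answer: 1363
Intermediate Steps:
l(4, -5 - 4) + 38*36 = (4 + (-5 - 4)) + 38*36 = (4 - 9) + 1368 = -5 + 1368 = 1363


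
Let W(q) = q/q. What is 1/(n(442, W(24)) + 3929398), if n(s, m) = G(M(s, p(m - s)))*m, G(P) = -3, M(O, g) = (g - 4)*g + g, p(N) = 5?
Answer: 1/3929395 ≈ 2.5449e-7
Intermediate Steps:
M(O, g) = g + g*(-4 + g) (M(O, g) = (-4 + g)*g + g = g*(-4 + g) + g = g + g*(-4 + g))
W(q) = 1
n(s, m) = -3*m
1/(n(442, W(24)) + 3929398) = 1/(-3*1 + 3929398) = 1/(-3 + 3929398) = 1/3929395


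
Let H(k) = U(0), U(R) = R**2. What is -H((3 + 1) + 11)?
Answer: 0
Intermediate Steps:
H(k) = 0 (H(k) = 0**2 = 0)
-H((3 + 1) + 11) = -1*0 = 0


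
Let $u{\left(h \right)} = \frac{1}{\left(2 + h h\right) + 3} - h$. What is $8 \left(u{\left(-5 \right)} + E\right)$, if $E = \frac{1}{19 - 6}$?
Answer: $\frac{7972}{195} \approx 40.882$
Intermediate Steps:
$E = \frac{1}{13} \approx 0.076923$
$u{\left(h \right)} = \frac{1}{5 + h^{2}} - h$ ($u{\left(h \right)} = \frac{1}{\left(2 + h^{2}\right) + 3} - h = \frac{1}{5 + h^{2}} - h$)
$8 \left(u{\left(-5 \right)} + E\right) = 8 \left(\frac{1 - \left(-5\right)^{3} - -25}{5 + \left(-5\right)^{2}} + \frac{1}{13}\right) = 8 \left(\frac{1 - -125 + 25}{5 + 25} + \frac{1}{13}\right) = 8 \left(\frac{1 + 125 + 25}{30} + \frac{1}{13}\right) = 8 \left(\frac{1}{30} \cdot 151 + \frac{1}{13}\right) = 8 \left(\frac{151}{30} + \frac{1}{13}\right) = 8 \cdot \frac{1993}{390} = \frac{7972}{195}$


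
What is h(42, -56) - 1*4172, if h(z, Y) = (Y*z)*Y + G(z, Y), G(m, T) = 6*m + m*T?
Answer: 125440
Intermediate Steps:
G(m, T) = 6*m + T*m
h(z, Y) = z*Y² + z*(6 + Y) (h(z, Y) = (Y*z)*Y + z*(6 + Y) = z*Y² + z*(6 + Y))
h(42, -56) - 1*4172 = 42*(6 - 56 + (-56)²) - 1*4172 = 42*(6 - 56 + 3136) - 4172 = 42*3086 - 4172 = 129612 - 4172 = 125440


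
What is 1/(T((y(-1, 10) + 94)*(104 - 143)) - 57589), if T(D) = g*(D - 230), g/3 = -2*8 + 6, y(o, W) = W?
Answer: 1/70991 ≈ 1.4086e-5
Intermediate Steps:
g = -30 (g = 3*(-2*8 + 6) = 3*(-16 + 6) = 3*(-10) = -30)
T(D) = 6900 - 30*D (T(D) = -30*(D - 230) = -30*(-230 + D) = 6900 - 30*D)
1/(T((y(-1, 10) + 94)*(104 - 143)) - 57589) = 1/((6900 - 30*(10 + 94)*(104 - 143)) - 57589) = 1/((6900 - 3120*(-39)) - 57589) = 1/((6900 - 30*(-4056)) - 57589) = 1/((6900 + 121680) - 57589) = 1/(128580 - 57589) = 1/70991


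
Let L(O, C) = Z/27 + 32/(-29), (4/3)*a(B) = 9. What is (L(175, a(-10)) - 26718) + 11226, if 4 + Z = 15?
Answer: -12130781/783 ≈ -15493.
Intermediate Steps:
Z = 11 (Z = -4 + 15 = 11)
a(B) = 27/4 (a(B) = (¾)*9 = 27/4)
L(O, C) = -545/783 (L(O, C) = 11/27 + 32/(-29) = 11*(1/27) + 32*(-1/29) = 11/27 - 32/29 = -545/783)
(L(175, a(-10)) - 26718) + 11226 = (-545/783 - 26718) + 11226 = -20920739/783 + 11226 = -12130781/783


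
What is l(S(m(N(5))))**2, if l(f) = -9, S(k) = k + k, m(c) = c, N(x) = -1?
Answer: 81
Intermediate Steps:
S(k) = 2*k
l(S(m(N(5))))**2 = (-9)**2 = 81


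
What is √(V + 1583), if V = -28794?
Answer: I*√27211 ≈ 164.96*I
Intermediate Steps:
√(V + 1583) = √(-28794 + 1583) = √(-27211) = I*√27211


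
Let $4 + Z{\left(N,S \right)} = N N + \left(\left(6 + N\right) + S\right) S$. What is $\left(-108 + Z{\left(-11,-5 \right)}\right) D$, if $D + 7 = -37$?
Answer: $-2596$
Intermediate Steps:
$D = -44$ ($D = -7 - 37 = -44$)
$Z{\left(N,S \right)} = -4 + N^{2} + S \left(6 + N + S\right)$ ($Z{\left(N,S \right)} = -4 + \left(N N + \left(\left(6 + N\right) + S\right) S\right) = -4 + \left(N^{2} + \left(6 + N + S\right) S\right) = -4 + \left(N^{2} + S \left(6 + N + S\right)\right) = -4 + N^{2} + S \left(6 + N + S\right)$)
$\left(-108 + Z{\left(-11,-5 \right)}\right) D = \left(-108 + \left(-4 + \left(-11\right)^{2} + \left(-5\right)^{2} + 6 \left(-5\right) - -55\right)\right) \left(-44\right) = \left(-108 + \left(-4 + 121 + 25 - 30 + 55\right)\right) \left(-44\right) = \left(-108 + 167\right) \left(-44\right) = 59 \left(-44\right) = -2596$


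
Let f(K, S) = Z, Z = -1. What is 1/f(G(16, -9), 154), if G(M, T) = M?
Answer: -1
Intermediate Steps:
f(K, S) = -1
1/f(G(16, -9), 154) = 1/(-1) = -1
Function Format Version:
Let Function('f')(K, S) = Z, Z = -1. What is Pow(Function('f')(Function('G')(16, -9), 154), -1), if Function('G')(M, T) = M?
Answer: -1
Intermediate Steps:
Function('f')(K, S) = -1
Pow(Function('f')(Function('G')(16, -9), 154), -1) = Pow(-1, -1) = -1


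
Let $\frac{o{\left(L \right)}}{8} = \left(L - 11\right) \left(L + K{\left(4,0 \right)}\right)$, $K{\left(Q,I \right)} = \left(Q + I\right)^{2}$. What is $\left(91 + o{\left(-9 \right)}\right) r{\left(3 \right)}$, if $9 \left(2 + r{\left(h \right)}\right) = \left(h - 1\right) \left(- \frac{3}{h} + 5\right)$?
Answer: $\frac{3430}{3} \approx 1143.3$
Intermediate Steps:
$K{\left(Q,I \right)} = \left(I + Q\right)^{2}$
$o{\left(L \right)} = 8 \left(-11 + L\right) \left(16 + L\right)$ ($o{\left(L \right)} = 8 \left(L - 11\right) \left(L + \left(0 + 4\right)^{2}\right) = 8 \left(-11 + L\right) \left(L + 4^{2}\right) = 8 \left(-11 + L\right) \left(L + 16\right) = 8 \left(-11 + L\right) \left(16 + L\right)$)
$r{\left(h \right)} = -2 + \frac{\left(-1 + h\right) \left(5 - \frac{3}{h}\right)}{9}$ ($r{\left(h \right)} = -2 + \frac{\left(h - 1\right) \left(- \frac{3}{h} + 5\right)}{9} = -2 + \frac{\left(-1 + h\right) \left(5 - \frac{3}{h}\right)}{9}$)
$\left(91 + o{\left(-9 \right)}\right) r{\left(3 \right)} = \left(91 + \left(-1408 + 8 \left(-9\right)^{2} + 40 \left(-9\right)\right)\right) \frac{3 + 3 \left(-26 + 5 \cdot 3\right)}{9 \cdot 3} = \left(91 - 1120\right) \frac{1}{9} \cdot \frac{1}{3} \left(3 + 3 \left(-26 + 15\right)\right) = \left(91 - 1120\right) \frac{1}{9} \cdot \frac{1}{3} \left(3 + 3 \left(-11\right)\right) = \left(91 - 1120\right) \frac{1}{9} \cdot \frac{1}{3} \left(3 - 33\right) = - 1029 \cdot \frac{1}{9} \cdot \frac{1}{3} \left(-30\right) = \left(-1029\right) \left(- \frac{10}{9}\right) = \frac{3430}{3}$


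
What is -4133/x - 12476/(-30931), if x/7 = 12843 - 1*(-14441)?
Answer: 2254928465/5907449828 ≈ 0.38171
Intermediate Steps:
x = 190988 (x = 7*(12843 - 1*(-14441)) = 7*(12843 + 14441) = 7*27284 = 190988)
-4133/x - 12476/(-30931) = -4133/190988 - 12476/(-30931) = -4133*1/190988 - 12476*(-1/30931) = -4133/190988 + 12476/30931 = 2254928465/5907449828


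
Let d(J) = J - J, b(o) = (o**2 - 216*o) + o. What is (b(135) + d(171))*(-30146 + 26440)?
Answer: 40024800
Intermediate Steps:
b(o) = o**2 - 215*o
d(J) = 0
(b(135) + d(171))*(-30146 + 26440) = (135*(-215 + 135) + 0)*(-30146 + 26440) = (135*(-80) + 0)*(-3706) = (-10800 + 0)*(-3706) = -10800*(-3706) = 40024800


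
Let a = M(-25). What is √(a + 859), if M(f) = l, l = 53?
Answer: 4*√57 ≈ 30.199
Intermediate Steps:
M(f) = 53
a = 53
√(a + 859) = √(53 + 859) = √912 = 4*√57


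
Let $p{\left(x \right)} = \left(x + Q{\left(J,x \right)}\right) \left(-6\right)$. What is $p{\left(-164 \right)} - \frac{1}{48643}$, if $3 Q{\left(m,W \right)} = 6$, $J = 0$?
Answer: $\frac{47280995}{48643} \approx 972.0$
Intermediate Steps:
$Q{\left(m,W \right)} = 2$ ($Q{\left(m,W \right)} = \frac{1}{3} \cdot 6 = 2$)
$p{\left(x \right)} = -12 - 6 x$ ($p{\left(x \right)} = \left(x + 2\right) \left(-6\right) = \left(2 + x\right) \left(-6\right) = -12 - 6 x$)
$p{\left(-164 \right)} - \frac{1}{48643} = \left(-12 - -984\right) - \frac{1}{48643} = \left(-12 + 984\right) - \frac{1}{48643} = 972 - \frac{1}{48643} = \frac{47280995}{48643}$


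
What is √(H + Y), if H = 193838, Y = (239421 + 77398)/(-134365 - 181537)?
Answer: 3*√2149309283944046/315902 ≈ 440.27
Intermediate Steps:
Y = -316819/315902 (Y = 316819/(-315902) = 316819*(-1/315902) = -316819/315902 ≈ -1.0029)
√(H + Y) = √(193838 - 316819/315902) = √(61233495057/315902) = 3*√2149309283944046/315902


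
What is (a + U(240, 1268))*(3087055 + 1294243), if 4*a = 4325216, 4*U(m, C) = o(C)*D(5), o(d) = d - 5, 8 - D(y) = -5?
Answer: 9510998371115/2 ≈ 4.7555e+12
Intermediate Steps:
D(y) = 13 (D(y) = 8 - 1*(-5) = 8 + 5 = 13)
o(d) = -5 + d
U(m, C) = -65/4 + 13*C/4 (U(m, C) = ((-5 + C)*13)/4 = (-65 + 13*C)/4 = -65/4 + 13*C/4)
a = 1081304 (a = (1/4)*4325216 = 1081304)
(a + U(240, 1268))*(3087055 + 1294243) = (1081304 + (-65/4 + (13/4)*1268))*(3087055 + 1294243) = (1081304 + (-65/4 + 4121))*4381298 = (1081304 + 16419/4)*4381298 = (4341635/4)*4381298 = 9510998371115/2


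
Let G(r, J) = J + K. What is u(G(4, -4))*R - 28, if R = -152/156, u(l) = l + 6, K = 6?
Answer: -1396/39 ≈ -35.795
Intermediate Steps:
G(r, J) = 6 + J (G(r, J) = J + 6 = 6 + J)
u(l) = 6 + l
R = -38/39 (R = -152*1/156 = -38/39 ≈ -0.97436)
u(G(4, -4))*R - 28 = (6 + (6 - 4))*(-38/39) - 28 = (6 + 2)*(-38/39) - 28 = 8*(-38/39) - 28 = -304/39 - 28 = -1396/39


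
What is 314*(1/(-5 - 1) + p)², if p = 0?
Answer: 157/18 ≈ 8.7222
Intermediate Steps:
314*(1/(-5 - 1) + p)² = 314*(1/(-5 - 1) + 0)² = 314*(1/(-6) + 0)² = 314*(-⅙ + 0)² = 314*(-⅙)² = 314*(1/36) = 157/18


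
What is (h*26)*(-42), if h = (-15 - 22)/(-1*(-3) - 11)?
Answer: -10101/2 ≈ -5050.5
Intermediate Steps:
h = 37/8 (h = -37/(3 - 11) = -37/(-8) = -37*(-1/8) = 37/8 ≈ 4.6250)
(h*26)*(-42) = ((37/8)*26)*(-42) = (481/4)*(-42) = -10101/2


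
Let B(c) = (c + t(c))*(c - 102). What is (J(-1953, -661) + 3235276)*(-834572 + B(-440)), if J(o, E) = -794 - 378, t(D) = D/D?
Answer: -1929576405936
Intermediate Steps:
t(D) = 1
J(o, E) = -1172
B(c) = (1 + c)*(-102 + c) (B(c) = (c + 1)*(c - 102) = (1 + c)*(-102 + c))
(J(-1953, -661) + 3235276)*(-834572 + B(-440)) = (-1172 + 3235276)*(-834572 + (-102 + (-440)² - 101*(-440))) = 3234104*(-834572 + (-102 + 193600 + 44440)) = 3234104*(-834572 + 237938) = 3234104*(-596634) = -1929576405936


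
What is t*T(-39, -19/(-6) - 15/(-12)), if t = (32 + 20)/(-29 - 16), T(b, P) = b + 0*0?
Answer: 676/15 ≈ 45.067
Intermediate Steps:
T(b, P) = b (T(b, P) = b + 0 = b)
t = -52/45 (t = 52/(-45) = 52*(-1/45) = -52/45 ≈ -1.1556)
t*T(-39, -19/(-6) - 15/(-12)) = -52/45*(-39) = 676/15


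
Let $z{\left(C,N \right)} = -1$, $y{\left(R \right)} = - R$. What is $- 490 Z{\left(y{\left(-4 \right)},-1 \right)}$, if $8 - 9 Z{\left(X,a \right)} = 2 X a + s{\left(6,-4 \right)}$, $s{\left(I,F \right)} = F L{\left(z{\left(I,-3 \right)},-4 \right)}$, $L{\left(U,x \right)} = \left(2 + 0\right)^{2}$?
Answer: $- \frac{15680}{9} \approx -1742.2$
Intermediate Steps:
$L{\left(U,x \right)} = 4$ ($L{\left(U,x \right)} = 2^{2} = 4$)
$s{\left(I,F \right)} = 4 F$ ($s{\left(I,F \right)} = F 4 = 4 F$)
$Z{\left(X,a \right)} = \frac{8}{3} - \frac{2 X a}{9}$ ($Z{\left(X,a \right)} = \frac{8}{9} - \frac{2 X a + 4 \left(-4\right)}{9} = \frac{8}{9} - \frac{2 X a - 16}{9} = \frac{8}{9} - \frac{-16 + 2 X a}{9} = \frac{8}{9} - \left(- \frac{16}{9} + \frac{2 X a}{9}\right) = \frac{8}{3} - \frac{2 X a}{9}$)
$- 490 Z{\left(y{\left(-4 \right)},-1 \right)} = - 490 \left(\frac{8}{3} - \frac{2}{9} \left(\left(-1\right) \left(-4\right)\right) \left(-1\right)\right) = - 490 \left(\frac{8}{3} - \frac{8}{9} \left(-1\right)\right) = - 490 \left(\frac{8}{3} + \frac{8}{9}\right) = \left(-490\right) \frac{32}{9} = - \frac{15680}{9}$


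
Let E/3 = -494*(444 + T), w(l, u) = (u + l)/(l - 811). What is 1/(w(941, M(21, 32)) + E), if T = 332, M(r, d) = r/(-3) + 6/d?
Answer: -2080/2392051613 ≈ -8.6955e-7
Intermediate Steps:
M(r, d) = 6/d - r/3 (M(r, d) = r*(-⅓) + 6/d = -r/3 + 6/d = 6/d - r/3)
w(l, u) = (l + u)/(-811 + l)
E = -1150032 (E = 3*(-494*(444 + 332)) = 3*(-494*776) = 3*(-383344) = -1150032)
1/(w(941, M(21, 32)) + E) = 1/((941 + (6/32 - ⅓*21))/(-811 + 941) - 1150032) = 1/((941 + (6*(1/32) - 7))/130 - 1150032) = 1/((941 + (3/16 - 7))/130 - 1150032) = 1/((941 - 109/16)/130 - 1150032) = 1/((1/130)*(14947/16) - 1150032) = 1/(14947/2080 - 1150032) = 1/(-2392051613/2080) = -2080/2392051613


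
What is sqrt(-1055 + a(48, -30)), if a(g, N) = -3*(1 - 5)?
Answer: I*sqrt(1043) ≈ 32.296*I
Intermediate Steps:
a(g, N) = 12 (a(g, N) = -3*(-4) = 12)
sqrt(-1055 + a(48, -30)) = sqrt(-1055 + 12) = sqrt(-1043) = I*sqrt(1043)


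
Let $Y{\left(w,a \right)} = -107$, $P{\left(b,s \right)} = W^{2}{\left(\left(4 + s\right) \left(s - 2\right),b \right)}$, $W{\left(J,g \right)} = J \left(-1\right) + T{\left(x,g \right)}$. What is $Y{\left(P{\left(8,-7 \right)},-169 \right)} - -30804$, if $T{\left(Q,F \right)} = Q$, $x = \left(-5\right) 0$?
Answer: $30697$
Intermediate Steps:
$x = 0$
$W{\left(J,g \right)} = - J$ ($W{\left(J,g \right)} = J \left(-1\right) + 0 = - J + 0 = - J$)
$P{\left(b,s \right)} = \left(-2 + s\right)^{2} \left(4 + s\right)^{2}$ ($P{\left(b,s \right)} = \left(- \left(4 + s\right) \left(s - 2\right)\right)^{2} = \left(- \left(4 + s\right) \left(-2 + s\right)\right)^{2} = \left(- \left(-2 + s\right) \left(4 + s\right)\right)^{2} = \left(-2 + s\right)^{2} \left(4 + s\right)^{2}$)
$Y{\left(P{\left(8,-7 \right)},-169 \right)} - -30804 = -107 - -30804 = -107 + 30804 = 30697$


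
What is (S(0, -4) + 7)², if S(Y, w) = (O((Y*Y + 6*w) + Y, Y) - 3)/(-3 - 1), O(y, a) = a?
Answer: 961/16 ≈ 60.063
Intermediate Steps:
S(Y, w) = ¾ - Y/4 (S(Y, w) = (Y - 3)/(-3 - 1) = (-3 + Y)/(-4) = (-3 + Y)*(-¼) = ¾ - Y/4)
(S(0, -4) + 7)² = ((¾ - ¼*0) + 7)² = ((¾ + 0) + 7)² = (¾ + 7)² = (31/4)² = 961/16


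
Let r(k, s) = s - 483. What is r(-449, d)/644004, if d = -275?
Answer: -379/322002 ≈ -0.0011770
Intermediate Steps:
r(k, s) = -483 + s
r(-449, d)/644004 = (-483 - 275)/644004 = -758*1/644004 = -379/322002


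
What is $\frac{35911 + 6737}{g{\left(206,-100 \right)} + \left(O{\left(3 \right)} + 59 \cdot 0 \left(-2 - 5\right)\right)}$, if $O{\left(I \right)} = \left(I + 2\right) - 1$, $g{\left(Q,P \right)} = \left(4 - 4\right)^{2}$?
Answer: $10662$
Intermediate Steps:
$g{\left(Q,P \right)} = 0$ ($g{\left(Q,P \right)} = 0^{2} = 0$)
$O{\left(I \right)} = 1 + I$ ($O{\left(I \right)} = \left(2 + I\right) - 1 = 1 + I$)
$\frac{35911 + 6737}{g{\left(206,-100 \right)} + \left(O{\left(3 \right)} + 59 \cdot 0 \left(-2 - 5\right)\right)} = \frac{35911 + 6737}{0 + \left(\left(1 + 3\right) + 59 \cdot 0 \left(-2 - 5\right)\right)} = \frac{42648}{0 + \left(4 + 59 \cdot 0 \left(-7\right)\right)} = \frac{42648}{0 + \left(4 + 59 \cdot 0\right)} = \frac{42648}{0 + \left(4 + 0\right)} = \frac{42648}{0 + 4} = \frac{42648}{4} = 42648 \cdot \frac{1}{4} = 10662$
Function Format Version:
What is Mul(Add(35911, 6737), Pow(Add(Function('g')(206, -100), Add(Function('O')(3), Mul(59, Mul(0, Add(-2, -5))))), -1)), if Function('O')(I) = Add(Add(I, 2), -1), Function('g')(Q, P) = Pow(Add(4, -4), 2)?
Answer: 10662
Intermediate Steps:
Function('g')(Q, P) = 0 (Function('g')(Q, P) = Pow(0, 2) = 0)
Function('O')(I) = Add(1, I) (Function('O')(I) = Add(Add(2, I), -1) = Add(1, I))
Mul(Add(35911, 6737), Pow(Add(Function('g')(206, -100), Add(Function('O')(3), Mul(59, Mul(0, Add(-2, -5))))), -1)) = Mul(Add(35911, 6737), Pow(Add(0, Add(Add(1, 3), Mul(59, Mul(0, Add(-2, -5))))), -1)) = Mul(42648, Pow(Add(0, Add(4, Mul(59, Mul(0, -7)))), -1)) = Mul(42648, Pow(Add(0, Add(4, Mul(59, 0))), -1)) = Mul(42648, Pow(Add(0, Add(4, 0)), -1)) = Mul(42648, Pow(Add(0, 4), -1)) = Mul(42648, Pow(4, -1)) = Mul(42648, Rational(1, 4)) = 10662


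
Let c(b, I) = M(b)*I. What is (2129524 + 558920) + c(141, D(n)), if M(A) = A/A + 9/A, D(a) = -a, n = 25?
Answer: 126355618/47 ≈ 2.6884e+6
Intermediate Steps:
M(A) = 1 + 9/A
c(b, I) = I*(9 + b)/b (c(b, I) = ((9 + b)/b)*I = I*(9 + b)/b)
(2129524 + 558920) + c(141, D(n)) = (2129524 + 558920) - 1*25*(9 + 141)/141 = 2688444 - 25*1/141*150 = 2688444 - 1250/47 = 126355618/47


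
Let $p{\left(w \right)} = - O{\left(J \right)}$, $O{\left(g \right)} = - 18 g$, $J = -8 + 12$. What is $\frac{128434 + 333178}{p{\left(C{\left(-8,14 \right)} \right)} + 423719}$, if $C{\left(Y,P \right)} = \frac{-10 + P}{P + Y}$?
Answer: $\frac{461612}{423791} \approx 1.0892$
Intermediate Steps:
$C{\left(Y,P \right)} = \frac{-10 + P}{P + Y}$
$J = 4$
$p{\left(w \right)} = 72$ ($p{\left(w \right)} = - \left(-18\right) 4 = \left(-1\right) \left(-72\right) = 72$)
$\frac{128434 + 333178}{p{\left(C{\left(-8,14 \right)} \right)} + 423719} = \frac{128434 + 333178}{72 + 423719} = \frac{461612}{423791}$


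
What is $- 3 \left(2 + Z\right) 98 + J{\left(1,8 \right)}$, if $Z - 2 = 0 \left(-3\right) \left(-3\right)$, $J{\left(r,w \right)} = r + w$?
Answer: $-1167$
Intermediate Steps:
$Z = 2$ ($Z = 2 + 0 \left(-3\right) \left(-3\right) = 2 + 0 \left(-3\right) = 2 + 0 = 2$)
$- 3 \left(2 + Z\right) 98 + J{\left(1,8 \right)} = - 3 \left(2 + 2\right) 98 + \left(1 + 8\right) = \left(-3\right) 4 \cdot 98 + 9 = \left(-12\right) 98 + 9 = -1176 + 9 = -1167$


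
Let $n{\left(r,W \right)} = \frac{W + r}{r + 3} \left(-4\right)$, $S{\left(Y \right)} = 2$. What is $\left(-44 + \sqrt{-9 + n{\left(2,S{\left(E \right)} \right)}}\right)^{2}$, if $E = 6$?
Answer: $\frac{\left(220 - i \sqrt{305}\right)^{2}}{25} \approx 1923.8 - 307.37 i$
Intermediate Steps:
$n{\left(r,W \right)} = - \frac{4 \left(W + r\right)}{3 + r}$ ($n{\left(r,W \right)} = \frac{W + r}{3 + r} \left(-4\right) = - \frac{4 \left(W + r\right)}{3 + r}$)
$\left(-44 + \sqrt{-9 + n{\left(2,S{\left(E \right)} \right)}}\right)^{2} = \left(-44 + \sqrt{-9 + \frac{4 \left(\left(-1\right) 2 - 2\right)}{3 + 2}}\right)^{2} = \left(-44 + \sqrt{-9 + \frac{4 \left(-2 - 2\right)}{5}}\right)^{2} = \left(-44 + \sqrt{-9 + 4 \cdot \frac{1}{5} \left(-4\right)}\right)^{2} = \left(-44 + \sqrt{-9 - \frac{16}{5}}\right)^{2} = \left(-44 + \sqrt{- \frac{61}{5}}\right)^{2} = \left(-44 + \frac{i \sqrt{305}}{5}\right)^{2}$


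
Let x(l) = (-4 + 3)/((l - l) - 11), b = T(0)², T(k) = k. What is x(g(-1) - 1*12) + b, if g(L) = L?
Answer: 1/11 ≈ 0.090909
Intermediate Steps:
b = 0 (b = 0² = 0)
x(l) = 1/11 (x(l) = -1/(0 - 11) = -1/(-11) = -1*(-1/11) = 1/11)
x(g(-1) - 1*12) + b = 1/11 + 0 = 1/11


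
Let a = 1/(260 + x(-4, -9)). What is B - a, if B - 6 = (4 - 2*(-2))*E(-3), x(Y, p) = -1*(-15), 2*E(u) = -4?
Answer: -2751/275 ≈ -10.004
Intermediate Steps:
E(u) = -2 (E(u) = (1/2)*(-4) = -2)
x(Y, p) = 15
B = -10 (B = 6 + (4 - 2*(-2))*(-2) = 6 + (4 + 4)*(-2) = 6 + 8*(-2) = 6 - 16 = -10)
a = 1/275 (a = 1/(260 + 15) = 1/275 ≈ 0.0036364)
B - a = -10 - 1*1/275 = -10 - 1/275 = -2751/275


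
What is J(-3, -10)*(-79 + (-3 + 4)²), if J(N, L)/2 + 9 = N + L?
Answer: 3432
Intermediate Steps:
J(N, L) = -18 + 2*L + 2*N (J(N, L) = -18 + 2*(N + L) = -18 + 2*(L + N) = -18 + (2*L + 2*N) = -18 + 2*L + 2*N)
J(-3, -10)*(-79 + (-3 + 4)²) = (-18 + 2*(-10) + 2*(-3))*(-79 + (-3 + 4)²) = (-18 - 20 - 6)*(-79 + 1²) = -44*(-79 + 1) = -44*(-78) = 3432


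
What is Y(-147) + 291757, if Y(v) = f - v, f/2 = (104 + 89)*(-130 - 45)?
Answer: 224354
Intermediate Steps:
f = -67550 (f = 2*((104 + 89)*(-130 - 45)) = 2*(193*(-175)) = 2*(-33775) = -67550)
Y(v) = -67550 - v
Y(-147) + 291757 = (-67550 - 1*(-147)) + 291757 = (-67550 + 147) + 291757 = -67403 + 291757 = 224354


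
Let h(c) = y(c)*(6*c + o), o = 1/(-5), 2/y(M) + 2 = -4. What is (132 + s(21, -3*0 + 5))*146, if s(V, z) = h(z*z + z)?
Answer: 157826/15 ≈ 10522.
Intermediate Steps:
y(M) = -⅓ (y(M) = 2/(-2 - 4) = 2/(-6) = 2*(-⅙) = -⅓)
o = -⅕ ≈ -0.20000
h(c) = 1/15 - 2*c (h(c) = -(6*c - ⅕)/3 = -(-⅕ + 6*c)/3 = 1/15 - 2*c)
s(V, z) = 1/15 - 2*z - 2*z² (s(V, z) = 1/15 - 2*(z*z + z) = 1/15 - 2*(z² + z) = 1/15 - 2*(z + z²) = 1/15 + (-2*z - 2*z²) = 1/15 - 2*z - 2*z²)
(132 + s(21, -3*0 + 5))*146 = (132 + (1/15 - 2*(-3*0 + 5)*(1 + (-3*0 + 5))))*146 = (132 + (1/15 - 2*(0 + 5)*(1 + (0 + 5))))*146 = (132 + (1/15 - 2*5*(1 + 5)))*146 = (132 + (1/15 - 2*5*6))*146 = (132 + (1/15 - 60))*146 = (132 - 899/15)*146 = (1081/15)*146 = 157826/15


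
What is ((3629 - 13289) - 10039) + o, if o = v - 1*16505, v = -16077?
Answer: -52281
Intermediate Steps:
o = -32582 (o = -16077 - 1*16505 = -16077 - 16505 = -32582)
((3629 - 13289) - 10039) + o = ((3629 - 13289) - 10039) - 32582 = (-9660 - 10039) - 32582 = -19699 - 32582 = -52281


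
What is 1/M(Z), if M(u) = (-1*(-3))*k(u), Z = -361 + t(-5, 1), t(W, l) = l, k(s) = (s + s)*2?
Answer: -1/4320 ≈ -0.00023148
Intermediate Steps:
k(s) = 4*s (k(s) = (2*s)*2 = 4*s)
Z = -360 (Z = -361 + 1 = -360)
M(u) = 12*u (M(u) = (-1*(-3))*(4*u) = 3*(4*u) = 12*u)
1/M(Z) = 1/(12*(-360)) = 1/(-4320) = -1/4320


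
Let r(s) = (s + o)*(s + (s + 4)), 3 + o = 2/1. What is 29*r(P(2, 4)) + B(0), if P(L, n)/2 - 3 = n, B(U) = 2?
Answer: 12066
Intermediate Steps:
o = -1 (o = -3 + 2/1 = -3 + 2*1 = -3 + 2 = -1)
P(L, n) = 6 + 2*n
r(s) = (-1 + s)*(4 + 2*s) (r(s) = (s - 1)*(s + (s + 4)) = (-1 + s)*(s + (4 + s)) = (-1 + s)*(4 + 2*s))
29*r(P(2, 4)) + B(0) = 29*(-4 + 2*(6 + 2*4) + 2*(6 + 2*4)²) + 2 = 29*(-4 + 2*(6 + 8) + 2*(6 + 8)²) + 2 = 29*(-4 + 2*14 + 2*14²) + 2 = 29*(-4 + 28 + 2*196) + 2 = 29*(-4 + 28 + 392) + 2 = 29*416 + 2 = 12064 + 2 = 12066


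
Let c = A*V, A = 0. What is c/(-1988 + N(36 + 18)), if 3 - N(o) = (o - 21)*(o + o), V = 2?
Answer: 0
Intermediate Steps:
N(o) = 3 - 2*o*(-21 + o) (N(o) = 3 - (o - 21)*(o + o) = 3 - (-21 + o)*2*o = 3 - 2*o*(-21 + o))
c = 0 (c = 0*2 = 0)
c/(-1988 + N(36 + 18)) = 0/(-1988 + (3 - 2*(36 + 18)**2 + 42*(36 + 18))) = 0/(-1988 + (3 - 2*54**2 + 42*54)) = 0/(-1988 + (3 - 2*2916 + 2268)) = 0/(-1988 + (3 - 5832 + 2268)) = 0/(-1988 - 3561) = 0/(-5549) = -1/5549*0 = 0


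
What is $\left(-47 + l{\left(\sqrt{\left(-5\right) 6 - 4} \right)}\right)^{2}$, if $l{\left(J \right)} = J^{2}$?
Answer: $6561$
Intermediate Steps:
$\left(-47 + l{\left(\sqrt{\left(-5\right) 6 - 4} \right)}\right)^{2} = \left(-47 + \left(\sqrt{\left(-5\right) 6 - 4}\right)^{2}\right)^{2} = \left(-47 + \left(\sqrt{-30 - 4}\right)^{2}\right)^{2} = \left(-47 + \left(\sqrt{-34}\right)^{2}\right)^{2} = \left(-47 + \left(i \sqrt{34}\right)^{2}\right)^{2} = \left(-47 - 34\right)^{2} = \left(-81\right)^{2} = 6561$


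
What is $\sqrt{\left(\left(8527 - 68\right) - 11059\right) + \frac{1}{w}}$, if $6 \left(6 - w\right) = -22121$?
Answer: $\frac{i \sqrt{1276424754458}}{22157} \approx 50.99 i$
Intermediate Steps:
$w = \frac{22157}{6}$ ($w = 6 - - \frac{22121}{6} = 6 + \frac{22121}{6} = \frac{22157}{6} \approx 3692.8$)
$\sqrt{\left(\left(8527 - 68\right) - 11059\right) + \frac{1}{w}} = \sqrt{\left(\left(8527 - 68\right) - 11059\right) + \frac{1}{\frac{22157}{6}}} = \sqrt{\left(8459 - 11059\right) + \frac{6}{22157}} = \sqrt{-2600 + \frac{6}{22157}} = \sqrt{- \frac{57608194}{22157}} = \frac{i \sqrt{1276424754458}}{22157}$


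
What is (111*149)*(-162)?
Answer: -2679318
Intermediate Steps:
(111*149)*(-162) = 16539*(-162) = -2679318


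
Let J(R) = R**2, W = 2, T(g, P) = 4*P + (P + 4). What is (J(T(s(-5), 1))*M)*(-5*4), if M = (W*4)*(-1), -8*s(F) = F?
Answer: 12960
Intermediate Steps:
s(F) = -F/8
T(g, P) = 4 + 5*P (T(g, P) = 4*P + (4 + P) = 4 + 5*P)
M = -8 (M = (2*4)*(-1) = 8*(-1) = -8)
(J(T(s(-5), 1))*M)*(-5*4) = ((4 + 5*1)**2*(-8))*(-5*4) = ((4 + 5)**2*(-8))*(-20) = (9**2*(-8))*(-20) = (81*(-8))*(-20) = -648*(-20) = 12960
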